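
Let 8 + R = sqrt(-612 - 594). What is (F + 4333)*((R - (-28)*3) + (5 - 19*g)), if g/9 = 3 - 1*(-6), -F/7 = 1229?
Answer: 6225660 - 12810*I*sqrt(134) ≈ 6.2257e+6 - 1.4829e+5*I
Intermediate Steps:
F = -8603 (F = -7*1229 = -8603)
g = 81 (g = 9*(3 - 1*(-6)) = 9*(3 + 6) = 9*9 = 81)
R = -8 + 3*I*sqrt(134) (R = -8 + sqrt(-612 - 594) = -8 + sqrt(-1206) = -8 + 3*I*sqrt(134) ≈ -8.0 + 34.728*I)
(F + 4333)*((R - (-28)*3) + (5 - 19*g)) = (-8603 + 4333)*(((-8 + 3*I*sqrt(134)) - (-28)*3) + (5 - 19*81)) = -4270*(((-8 + 3*I*sqrt(134)) - 1*(-84)) + (5 - 1539)) = -4270*(((-8 + 3*I*sqrt(134)) + 84) - 1534) = -4270*((76 + 3*I*sqrt(134)) - 1534) = -4270*(-1458 + 3*I*sqrt(134)) = 6225660 - 12810*I*sqrt(134)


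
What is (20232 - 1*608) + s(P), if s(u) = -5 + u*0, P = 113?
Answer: 19619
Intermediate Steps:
s(u) = -5 (s(u) = -5 + 0 = -5)
(20232 - 1*608) + s(P) = (20232 - 1*608) - 5 = (20232 - 608) - 5 = 19624 - 5 = 19619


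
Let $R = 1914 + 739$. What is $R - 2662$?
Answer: $-9$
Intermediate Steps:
$R = 2653$
$R - 2662 = 2653 - 2662 = -9$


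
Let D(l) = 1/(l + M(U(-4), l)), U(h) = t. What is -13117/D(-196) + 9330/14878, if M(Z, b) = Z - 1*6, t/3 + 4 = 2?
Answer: 20296096169/7439 ≈ 2.7283e+6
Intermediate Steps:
t = -6 (t = -12 + 3*2 = -12 + 6 = -6)
U(h) = -6
M(Z, b) = -6 + Z (M(Z, b) = Z - 6 = -6 + Z)
D(l) = 1/(-12 + l) (D(l) = 1/(l + (-6 - 6)) = 1/(l - 12) = 1/(-12 + l))
-13117/D(-196) + 9330/14878 = -13117/(1/(-12 - 196)) + 9330/14878 = -13117/(1/(-208)) + 9330*(1/14878) = -13117/(-1/208) + 4665/7439 = -13117*(-208) + 4665/7439 = 2728336 + 4665/7439 = 20296096169/7439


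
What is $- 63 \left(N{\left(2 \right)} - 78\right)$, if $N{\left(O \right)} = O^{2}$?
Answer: $4662$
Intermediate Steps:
$- 63 \left(N{\left(2 \right)} - 78\right) = - 63 \left(2^{2} - 78\right) = - 63 \left(4 - 78\right) = \left(-63\right) \left(-74\right) = 4662$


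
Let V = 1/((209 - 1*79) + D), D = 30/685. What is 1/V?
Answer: 17816/137 ≈ 130.04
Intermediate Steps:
D = 6/137 (D = 30*(1/685) = 6/137 ≈ 0.043796)
V = 137/17816 (V = 1/((209 - 1*79) + 6/137) = 1/((209 - 79) + 6/137) = 1/(130 + 6/137) = 1/(17816/137) = 137/17816 ≈ 0.0076897)
1/V = 1/(137/17816) = 17816/137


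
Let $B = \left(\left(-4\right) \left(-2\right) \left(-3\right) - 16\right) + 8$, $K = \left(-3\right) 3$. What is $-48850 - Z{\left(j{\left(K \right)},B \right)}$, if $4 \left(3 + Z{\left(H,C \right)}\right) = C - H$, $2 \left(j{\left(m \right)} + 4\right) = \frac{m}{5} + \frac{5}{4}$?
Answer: $- \frac{7814411}{160} \approx -48840.0$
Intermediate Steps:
$K = -9$
$j{\left(m \right)} = - \frac{27}{8} + \frac{m}{10}$ ($j{\left(m \right)} = -4 + \frac{\frac{m}{5} + \frac{5}{4}}{2} = -4 + \frac{\frac{5}{4} + \frac{m}{5}}{2} = -4 + \left(\frac{5}{8} + \frac{m}{10}\right) = - \frac{27}{8} + \frac{m}{10}$)
$B = -32$ ($B = \left(8 \left(-3\right) - 16\right) + 8 = \left(-24 - 16\right) + 8 = -40 + 8 = -32$)
$Z{\left(H,C \right)} = -3 - \frac{H}{4} + \frac{C}{4}$ ($Z{\left(H,C \right)} = -3 + \frac{C - H}{4} = -3 + \left(- \frac{H}{4} + \frac{C}{4}\right) = -3 - \frac{H}{4} + \frac{C}{4}$)
$-48850 - Z{\left(j{\left(K \right)},B \right)} = -48850 - \left(-3 - \frac{- \frac{27}{8} + \frac{1}{10} \left(-9\right)}{4} + \frac{1}{4} \left(-32\right)\right) = -48850 - \left(-3 - \frac{- \frac{27}{8} - \frac{9}{10}}{4} - 8\right) = -48850 - \left(-3 - - \frac{171}{160} - 8\right) = -48850 - \left(-3 + \frac{171}{160} - 8\right) = -48850 - - \frac{1589}{160} = -48850 + \frac{1589}{160} = - \frac{7814411}{160}$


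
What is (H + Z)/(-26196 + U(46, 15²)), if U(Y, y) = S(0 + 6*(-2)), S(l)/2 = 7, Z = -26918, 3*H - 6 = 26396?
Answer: 27176/39273 ≈ 0.69198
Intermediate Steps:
H = 26402/3 (H = 2 + (⅓)*26396 = 2 + 26396/3 = 26402/3 ≈ 8800.7)
S(l) = 14 (S(l) = 2*7 = 14)
U(Y, y) = 14
(H + Z)/(-26196 + U(46, 15²)) = (26402/3 - 26918)/(-26196 + 14) = -54352/3/(-26182) = -54352/3*(-1/26182) = 27176/39273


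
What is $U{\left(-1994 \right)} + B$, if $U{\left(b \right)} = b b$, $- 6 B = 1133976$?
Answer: $3787040$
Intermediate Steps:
$B = -188996$ ($B = \left(- \frac{1}{6}\right) 1133976 = -188996$)
$U{\left(b \right)} = b^{2}$
$U{\left(-1994 \right)} + B = \left(-1994\right)^{2} - 188996 = 3976036 - 188996 = 3787040$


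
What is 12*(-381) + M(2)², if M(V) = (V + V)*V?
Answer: -4508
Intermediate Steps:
M(V) = 2*V² (M(V) = (2*V)*V = 2*V²)
12*(-381) + M(2)² = 12*(-381) + (2*2²)² = -4572 + (2*4)² = -4572 + 8² = -4572 + 64 = -4508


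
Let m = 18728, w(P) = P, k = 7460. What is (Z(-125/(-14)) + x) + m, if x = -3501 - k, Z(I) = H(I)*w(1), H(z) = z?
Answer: 108863/14 ≈ 7775.9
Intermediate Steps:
Z(I) = I (Z(I) = I*1 = I)
x = -10961 (x = -3501 - 1*7460 = -3501 - 7460 = -10961)
(Z(-125/(-14)) + x) + m = (-125/(-14) - 10961) + 18728 = (-125*(-1/14) - 10961) + 18728 = (125/14 - 10961) + 18728 = -153329/14 + 18728 = 108863/14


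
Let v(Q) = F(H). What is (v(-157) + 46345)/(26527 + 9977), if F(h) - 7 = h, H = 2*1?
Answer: 23177/18252 ≈ 1.2698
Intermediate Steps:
H = 2
F(h) = 7 + h
v(Q) = 9 (v(Q) = 7 + 2 = 9)
(v(-157) + 46345)/(26527 + 9977) = (9 + 46345)/(26527 + 9977) = 46354/36504 = 46354*(1/36504) = 23177/18252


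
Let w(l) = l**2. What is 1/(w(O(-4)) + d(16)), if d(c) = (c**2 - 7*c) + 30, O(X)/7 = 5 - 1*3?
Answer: 1/370 ≈ 0.0027027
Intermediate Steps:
O(X) = 14 (O(X) = 7*(5 - 1*3) = 7*(5 - 3) = 7*2 = 14)
d(c) = 30 + c**2 - 7*c
1/(w(O(-4)) + d(16)) = 1/(14**2 + (30 + 16**2 - 7*16)) = 1/(196 + (30 + 256 - 112)) = 1/(196 + 174) = 1/370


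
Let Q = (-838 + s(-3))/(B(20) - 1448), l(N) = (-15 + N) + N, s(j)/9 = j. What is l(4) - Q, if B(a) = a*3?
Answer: -10581/1388 ≈ -7.6232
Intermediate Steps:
s(j) = 9*j
B(a) = 3*a
l(N) = -15 + 2*N
Q = 865/1388 (Q = (-838 + 9*(-3))/(3*20 - 1448) = (-838 - 27)/(60 - 1448) = -865/(-1388) = -865*(-1/1388) = 865/1388 ≈ 0.62320)
l(4) - Q = (-15 + 2*4) - 1*865/1388 = (-15 + 8) - 865/1388 = -7 - 865/1388 = -10581/1388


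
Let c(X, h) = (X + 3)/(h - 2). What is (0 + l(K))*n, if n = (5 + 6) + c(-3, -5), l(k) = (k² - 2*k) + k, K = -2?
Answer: 66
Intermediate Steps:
c(X, h) = (3 + X)/(-2 + h)
l(k) = k² - k
n = 11 (n = (5 + 6) + (3 - 3)/(-2 - 5) = 11 + 0/(-7) = 11 - ⅐*0 = 11 + 0 = 11)
(0 + l(K))*n = (0 - 2*(-1 - 2))*11 = (0 - 2*(-3))*11 = (0 + 6)*11 = 6*11 = 66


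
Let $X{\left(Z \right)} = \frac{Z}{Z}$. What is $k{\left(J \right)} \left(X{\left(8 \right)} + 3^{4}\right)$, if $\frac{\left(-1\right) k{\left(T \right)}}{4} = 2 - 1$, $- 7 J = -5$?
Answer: $-328$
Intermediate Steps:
$J = \frac{5}{7}$ ($J = \left(- \frac{1}{7}\right) \left(-5\right) = \frac{5}{7} \approx 0.71429$)
$k{\left(T \right)} = -4$ ($k{\left(T \right)} = - 4 \left(2 - 1\right) = \left(-4\right) 1 = -4$)
$X{\left(Z \right)} = 1$
$k{\left(J \right)} \left(X{\left(8 \right)} + 3^{4}\right) = - 4 \left(1 + 3^{4}\right) = - 4 \left(1 + 81\right) = \left(-4\right) 82 = -328$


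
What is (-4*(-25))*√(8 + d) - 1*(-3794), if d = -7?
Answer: 3894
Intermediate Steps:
(-4*(-25))*√(8 + d) - 1*(-3794) = (-4*(-25))*√(8 - 7) - 1*(-3794) = 100*√1 + 3794 = 100*1 + 3794 = 100 + 3794 = 3894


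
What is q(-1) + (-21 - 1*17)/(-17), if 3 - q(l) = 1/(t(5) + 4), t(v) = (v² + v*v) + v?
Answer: 5234/1003 ≈ 5.2183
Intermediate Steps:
t(v) = v + 2*v² (t(v) = (v² + v²) + v = 2*v² + v = v + 2*v²)
q(l) = 176/59 (q(l) = 3 - 1/(5*(1 + 2*5) + 4) = 3 - 1/(5*(1 + 10) + 4) = 3 - 1/(5*11 + 4) = 3 - 1/(55 + 4) = 3 - 1/59 = 176/59)
q(-1) + (-21 - 1*17)/(-17) = 176/59 + (-21 - 1*17)/(-17) = 176/59 + (-21 - 17)*(-1/17) = 176/59 - 38*(-1/17) = 176/59 + 38/17 = 5234/1003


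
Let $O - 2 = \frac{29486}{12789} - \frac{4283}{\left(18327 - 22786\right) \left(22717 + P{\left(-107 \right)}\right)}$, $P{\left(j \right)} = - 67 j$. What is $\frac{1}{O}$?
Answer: $\frac{11593765638}{49918201309} \approx 0.23226$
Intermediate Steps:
$O = \frac{49918201309}{11593765638}$ ($O = 2 + \left(\frac{29486}{12789} - \frac{4283}{\left(18327 - 22786\right) \left(22717 - -7169\right)}\right) = 2 + \left(29486 \cdot \frac{1}{12789} - \frac{4283}{\left(-4459\right) \left(22717 + 7169\right)}\right) = 2 + \left(\frac{29486}{12789} - \frac{4283}{\left(-4459\right) 29886}\right) = 2 + \left(\frac{29486}{12789} - \frac{4283}{-133261674}\right) = 2 + \left(\frac{29486}{12789} - - \frac{4283}{133261674}\right) = 2 + \left(\frac{29486}{12789} + \frac{4283}{133261674}\right) = 2 + \frac{26730670033}{11593765638} = \frac{49918201309}{11593765638} \approx 4.3056$)
$\frac{1}{O} = \frac{1}{\frac{49918201309}{11593765638}} = \frac{11593765638}{49918201309}$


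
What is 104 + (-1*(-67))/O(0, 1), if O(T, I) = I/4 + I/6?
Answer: 1324/5 ≈ 264.80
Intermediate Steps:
O(T, I) = 5*I/12 (O(T, I) = I*(¼) + I*(⅙) = I/4 + I/6 = 5*I/12)
104 + (-1*(-67))/O(0, 1) = 104 + (-1*(-67))/(((5/12)*1)) = 104 + 67/(5/12) = 104 + (12/5)*67 = 104 + 804/5 = 1324/5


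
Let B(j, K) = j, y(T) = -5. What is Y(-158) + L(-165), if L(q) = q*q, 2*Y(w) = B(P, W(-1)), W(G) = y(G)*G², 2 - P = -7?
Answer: 54459/2 ≈ 27230.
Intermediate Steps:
P = 9 (P = 2 - 1*(-7) = 2 + 7 = 9)
W(G) = -5*G²
Y(w) = 9/2 (Y(w) = (½)*9 = 9/2)
L(q) = q²
Y(-158) + L(-165) = 9/2 + (-165)² = 9/2 + 27225 = 54459/2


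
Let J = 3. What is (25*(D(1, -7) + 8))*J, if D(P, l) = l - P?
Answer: 0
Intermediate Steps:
(25*(D(1, -7) + 8))*J = (25*((-7 - 1*1) + 8))*3 = (25*((-7 - 1) + 8))*3 = (25*(-8 + 8))*3 = (25*0)*3 = 0*3 = 0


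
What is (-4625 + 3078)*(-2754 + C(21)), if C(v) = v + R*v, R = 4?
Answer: 4098003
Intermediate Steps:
C(v) = 5*v (C(v) = v + 4*v = 5*v)
(-4625 + 3078)*(-2754 + C(21)) = (-4625 + 3078)*(-2754 + 5*21) = -1547*(-2754 + 105) = -1547*(-2649) = 4098003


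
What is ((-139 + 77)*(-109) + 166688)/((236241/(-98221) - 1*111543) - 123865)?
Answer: -17036039566/23122245409 ≈ -0.73678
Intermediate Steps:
((-139 + 77)*(-109) + 166688)/((236241/(-98221) - 1*111543) - 123865) = (-62*(-109) + 166688)/((236241*(-1/98221) - 111543) - 123865) = (6758 + 166688)/((-236241/98221 - 111543) - 123865) = 173446/(-10956101244/98221 - 123865) = 173446/(-23122245409/98221) = 173446*(-98221/23122245409) = -17036039566/23122245409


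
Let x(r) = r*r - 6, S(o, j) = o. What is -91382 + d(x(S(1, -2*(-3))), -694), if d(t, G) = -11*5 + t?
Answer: -91442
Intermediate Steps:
x(r) = -6 + r² (x(r) = r² - 6 = -6 + r²)
d(t, G) = -55 + t
-91382 + d(x(S(1, -2*(-3))), -694) = -91382 + (-55 + (-6 + 1²)) = -91382 + (-55 + (-6 + 1)) = -91382 + (-55 - 5) = -91382 - 60 = -91442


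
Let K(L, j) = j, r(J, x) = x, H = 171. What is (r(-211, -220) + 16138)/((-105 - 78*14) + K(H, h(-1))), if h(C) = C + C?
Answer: -15918/1199 ≈ -13.276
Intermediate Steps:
h(C) = 2*C
(r(-211, -220) + 16138)/((-105 - 78*14) + K(H, h(-1))) = (-220 + 16138)/((-105 - 78*14) + 2*(-1)) = 15918/((-105 - 1092) - 2) = 15918/(-1197 - 2) = 15918/(-1199) = 15918*(-1/1199) = -15918/1199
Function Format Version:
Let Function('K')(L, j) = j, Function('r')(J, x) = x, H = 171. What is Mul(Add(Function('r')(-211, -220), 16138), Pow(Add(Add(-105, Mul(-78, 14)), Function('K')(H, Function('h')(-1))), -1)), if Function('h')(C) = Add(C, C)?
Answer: Rational(-15918, 1199) ≈ -13.276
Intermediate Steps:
Function('h')(C) = Mul(2, C)
Mul(Add(Function('r')(-211, -220), 16138), Pow(Add(Add(-105, Mul(-78, 14)), Function('K')(H, Function('h')(-1))), -1)) = Mul(Add(-220, 16138), Pow(Add(Add(-105, Mul(-78, 14)), Mul(2, -1)), -1)) = Mul(15918, Pow(Add(Add(-105, -1092), -2), -1)) = Mul(15918, Pow(Add(-1197, -2), -1)) = Mul(15918, Pow(-1199, -1)) = Mul(15918, Rational(-1, 1199)) = Rational(-15918, 1199)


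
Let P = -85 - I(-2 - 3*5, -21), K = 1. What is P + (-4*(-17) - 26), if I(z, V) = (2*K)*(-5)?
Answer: -33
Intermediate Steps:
I(z, V) = -10 (I(z, V) = (2*1)*(-5) = 2*(-5) = -10)
P = -75 (P = -85 - 1*(-10) = -85 + 10 = -75)
P + (-4*(-17) - 26) = -75 + (-4*(-17) - 26) = -75 + (68 - 26) = -75 + 42 = -33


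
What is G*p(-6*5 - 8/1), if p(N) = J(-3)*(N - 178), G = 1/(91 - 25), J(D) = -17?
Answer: 612/11 ≈ 55.636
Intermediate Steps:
G = 1/66 ≈ 0.015152
p(N) = 3026 - 17*N (p(N) = -17*(N - 178) = -17*(-178 + N) = 3026 - 17*N)
G*p(-6*5 - 8/1) = (3026 - 17*(-6*5 - 8/1))/66 = (3026 - 17*(-30 - 8*1))/66 = (3026 - 17*(-30 - 8))/66 = (3026 - 17*(-38))/66 = (3026 + 646)/66 = (1/66)*3672 = 612/11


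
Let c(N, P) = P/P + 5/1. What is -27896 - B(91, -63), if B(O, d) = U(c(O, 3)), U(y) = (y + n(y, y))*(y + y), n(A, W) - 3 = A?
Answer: -28076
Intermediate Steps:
c(N, P) = 6 (c(N, P) = 1 + 5*1 = 1 + 5 = 6)
n(A, W) = 3 + A
U(y) = 2*y*(3 + 2*y) (U(y) = (y + (3 + y))*(y + y) = (3 + 2*y)*(2*y) = 2*y*(3 + 2*y))
B(O, d) = 180 (B(O, d) = 2*6*(3 + 2*6) = 2*6*(3 + 12) = 2*6*15 = 180)
-27896 - B(91, -63) = -27896 - 1*180 = -27896 - 180 = -28076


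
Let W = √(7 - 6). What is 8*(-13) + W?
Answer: -103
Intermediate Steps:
W = 1 (W = √1 = 1)
8*(-13) + W = 8*(-13) + 1 = -104 + 1 = -103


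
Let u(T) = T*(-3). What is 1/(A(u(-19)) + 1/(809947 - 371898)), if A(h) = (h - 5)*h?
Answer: 438049/1298377237 ≈ 0.00033738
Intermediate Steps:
u(T) = -3*T
A(h) = h*(-5 + h) (A(h) = (-5 + h)*h = h*(-5 + h))
1/(A(u(-19)) + 1/(809947 - 371898)) = 1/((-3*(-19))*(-5 - 3*(-19)) + 1/(809947 - 371898)) = 1/(57*(-5 + 57) + 1/438049) = 1/(57*52 + 1/438049) = 1/(2964 + 1/438049) = 1/(1298377237/438049) = 438049/1298377237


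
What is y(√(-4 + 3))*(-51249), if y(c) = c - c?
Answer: 0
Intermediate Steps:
y(c) = 0
y(√(-4 + 3))*(-51249) = 0*(-51249) = 0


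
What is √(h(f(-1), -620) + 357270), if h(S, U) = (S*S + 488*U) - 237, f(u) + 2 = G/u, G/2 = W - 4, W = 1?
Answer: √54489 ≈ 233.43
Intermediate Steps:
G = -6 (G = 2*(1 - 4) = 2*(-3) = -6)
f(u) = -2 - 6/u
h(S, U) = -237 + S² + 488*U (h(S, U) = (S² + 488*U) - 237 = -237 + S² + 488*U)
√(h(f(-1), -620) + 357270) = √((-237 + (-2 - 6/(-1))² + 488*(-620)) + 357270) = √((-237 + (-2 - 6*(-1))² - 302560) + 357270) = √((-237 + (-2 + 6)² - 302560) + 357270) = √((-237 + 4² - 302560) + 357270) = √((-237 + 16 - 302560) + 357270) = √(-302781 + 357270) = √54489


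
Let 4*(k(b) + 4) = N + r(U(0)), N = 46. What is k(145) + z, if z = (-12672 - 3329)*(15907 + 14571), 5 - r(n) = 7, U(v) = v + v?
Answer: -487678471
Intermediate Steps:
U(v) = 2*v
r(n) = -2 (r(n) = 5 - 1*7 = 5 - 7 = -2)
k(b) = 7 (k(b) = -4 + (46 - 2)/4 = -4 + (¼)*44 = -4 + 11 = 7)
z = -487678478 (z = -16001*30478 = -487678478)
k(145) + z = 7 - 487678478 = -487678471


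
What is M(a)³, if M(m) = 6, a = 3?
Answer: 216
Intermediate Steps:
M(a)³ = 6³ = 216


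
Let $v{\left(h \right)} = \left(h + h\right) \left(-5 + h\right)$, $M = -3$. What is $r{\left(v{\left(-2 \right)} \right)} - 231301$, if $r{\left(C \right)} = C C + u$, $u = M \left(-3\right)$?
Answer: $-230508$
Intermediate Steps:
$v{\left(h \right)} = 2 h \left(-5 + h\right)$
$u = 9$ ($u = \left(-3\right) \left(-3\right) = 9$)
$r{\left(C \right)} = 9 + C^{2}$ ($r{\left(C \right)} = C C + 9 = C^{2} + 9 = 9 + C^{2}$)
$r{\left(v{\left(-2 \right)} \right)} - 231301 = \left(9 + \left(2 \left(-2\right) \left(-5 - 2\right)\right)^{2}\right) - 231301 = \left(9 + \left(2 \left(-2\right) \left(-7\right)\right)^{2}\right) - 231301 = \left(9 + 28^{2}\right) - 231301 = \left(9 + 784\right) - 231301 = 793 - 231301 = -230508$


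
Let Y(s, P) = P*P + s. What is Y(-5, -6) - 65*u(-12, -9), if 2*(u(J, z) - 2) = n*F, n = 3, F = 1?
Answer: -393/2 ≈ -196.50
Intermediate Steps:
Y(s, P) = s + P² (Y(s, P) = P² + s = s + P²)
u(J, z) = 7/2 (u(J, z) = 2 + (3*1)/2 = 2 + (½)*3 = 2 + 3/2 = 7/2)
Y(-5, -6) - 65*u(-12, -9) = (-5 + (-6)²) - 65*7/2 = (-5 + 36) - 455/2 = 31 - 455/2 = -393/2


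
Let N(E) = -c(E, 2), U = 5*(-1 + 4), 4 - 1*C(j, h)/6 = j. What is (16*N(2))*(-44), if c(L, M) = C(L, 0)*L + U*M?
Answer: 38016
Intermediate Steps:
C(j, h) = 24 - 6*j
U = 15 (U = 5*3 = 15)
c(L, M) = 15*M + L*(24 - 6*L) (c(L, M) = (24 - 6*L)*L + 15*M = L*(24 - 6*L) + 15*M = 15*M + L*(24 - 6*L))
N(E) = -30 + 6*E*(-4 + E) (N(E) = -(15*2 - 6*E*(-4 + E)) = -(30 - 6*E*(-4 + E)) = -30 + 6*E*(-4 + E))
(16*N(2))*(-44) = (16*(-30 + 6*2*(-4 + 2)))*(-44) = (16*(-30 + 6*2*(-2)))*(-44) = (16*(-30 - 24))*(-44) = (16*(-54))*(-44) = -864*(-44) = 38016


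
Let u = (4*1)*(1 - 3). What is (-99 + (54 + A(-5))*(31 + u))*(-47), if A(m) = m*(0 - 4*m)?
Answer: 54379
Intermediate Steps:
u = -8 (u = 4*(-2) = -8)
A(m) = -4*m**2 (A(m) = m*(-4*m) = -4*m**2)
(-99 + (54 + A(-5))*(31 + u))*(-47) = (-99 + (54 - 4*(-5)**2)*(31 - 8))*(-47) = (-99 + (54 - 4*25)*23)*(-47) = (-99 + (54 - 100)*23)*(-47) = (-99 - 46*23)*(-47) = (-99 - 1058)*(-47) = -1157*(-47) = 54379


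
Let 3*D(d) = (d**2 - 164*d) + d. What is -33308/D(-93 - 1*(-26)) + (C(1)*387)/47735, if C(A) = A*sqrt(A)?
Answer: -476390847/73559635 ≈ -6.4763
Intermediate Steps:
C(A) = A**(3/2)
D(d) = -163*d/3 + d**2/3 (D(d) = ((d**2 - 164*d) + d)/3 = (d**2 - 163*d)/3 = -163*d/3 + d**2/3)
-33308/D(-93 - 1*(-26)) + (C(1)*387)/47735 = -33308*3/((-163 + (-93 - 1*(-26)))*(-93 - 1*(-26))) + (1**(3/2)*387)/47735 = -33308*3/((-163 + (-93 + 26))*(-93 + 26)) + (1*387)*(1/47735) = -33308*(-3/(67*(-163 - 67))) + 387*(1/47735) = -33308/((1/3)*(-67)*(-230)) + 387/47735 = -33308/15410/3 + 387/47735 = -33308*3/15410 + 387/47735 = -49962/7705 + 387/47735 = -476390847/73559635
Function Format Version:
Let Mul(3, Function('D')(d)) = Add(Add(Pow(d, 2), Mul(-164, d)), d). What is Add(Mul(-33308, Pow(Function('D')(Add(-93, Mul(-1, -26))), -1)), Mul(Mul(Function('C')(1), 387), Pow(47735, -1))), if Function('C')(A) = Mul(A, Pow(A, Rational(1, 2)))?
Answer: Rational(-476390847, 73559635) ≈ -6.4763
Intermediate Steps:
Function('C')(A) = Pow(A, Rational(3, 2))
Function('D')(d) = Add(Mul(Rational(-163, 3), d), Mul(Rational(1, 3), Pow(d, 2))) (Function('D')(d) = Mul(Rational(1, 3), Add(Add(Pow(d, 2), Mul(-164, d)), d)) = Mul(Rational(1, 3), Add(Pow(d, 2), Mul(-163, d))) = Add(Mul(Rational(-163, 3), d), Mul(Rational(1, 3), Pow(d, 2))))
Add(Mul(-33308, Pow(Function('D')(Add(-93, Mul(-1, -26))), -1)), Mul(Mul(Function('C')(1), 387), Pow(47735, -1))) = Add(Mul(-33308, Pow(Mul(Rational(1, 3), Add(-93, Mul(-1, -26)), Add(-163, Add(-93, Mul(-1, -26)))), -1)), Mul(Mul(Pow(1, Rational(3, 2)), 387), Pow(47735, -1))) = Add(Mul(-33308, Pow(Mul(Rational(1, 3), Add(-93, 26), Add(-163, Add(-93, 26))), -1)), Mul(Mul(1, 387), Rational(1, 47735))) = Add(Mul(-33308, Pow(Mul(Rational(1, 3), -67, Add(-163, -67)), -1)), Mul(387, Rational(1, 47735))) = Add(Mul(-33308, Pow(Mul(Rational(1, 3), -67, -230), -1)), Rational(387, 47735)) = Add(Mul(-33308, Pow(Rational(15410, 3), -1)), Rational(387, 47735)) = Add(Mul(-33308, Rational(3, 15410)), Rational(387, 47735)) = Add(Rational(-49962, 7705), Rational(387, 47735)) = Rational(-476390847, 73559635)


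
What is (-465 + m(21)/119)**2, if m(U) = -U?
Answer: 62536464/289 ≈ 2.1639e+5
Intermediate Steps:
(-465 + m(21)/119)**2 = (-465 - 1*21/119)**2 = (-465 - 21*1/119)**2 = (-465 - 3/17)**2 = (-7908/17)**2 = 62536464/289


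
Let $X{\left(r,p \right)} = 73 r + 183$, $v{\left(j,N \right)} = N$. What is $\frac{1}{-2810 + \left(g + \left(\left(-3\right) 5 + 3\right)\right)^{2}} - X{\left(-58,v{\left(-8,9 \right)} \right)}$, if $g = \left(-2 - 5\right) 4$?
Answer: $\frac{4901709}{1210} \approx 4051.0$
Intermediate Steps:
$X{\left(r,p \right)} = 183 + 73 r$
$g = -28$ ($g = \left(-7\right) 4 = -28$)
$\frac{1}{-2810 + \left(g + \left(\left(-3\right) 5 + 3\right)\right)^{2}} - X{\left(-58,v{\left(-8,9 \right)} \right)} = \frac{1}{-2810 + \left(-28 + \left(\left(-3\right) 5 + 3\right)\right)^{2}} - \left(183 + 73 \left(-58\right)\right) = \frac{1}{-2810 + \left(-28 + \left(-15 + 3\right)\right)^{2}} - \left(183 - 4234\right) = \frac{1}{-2810 + \left(-28 - 12\right)^{2}} - -4051 = \frac{1}{-2810 + \left(-40\right)^{2}} + 4051 = \frac{1}{-2810 + 1600} + 4051 = \frac{1}{-1210} + 4051 = - \frac{1}{1210} + 4051 = \frac{4901709}{1210}$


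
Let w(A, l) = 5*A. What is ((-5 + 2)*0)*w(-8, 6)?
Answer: 0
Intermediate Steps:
((-5 + 2)*0)*w(-8, 6) = ((-5 + 2)*0)*(5*(-8)) = -3*0*(-40) = 0*(-40) = 0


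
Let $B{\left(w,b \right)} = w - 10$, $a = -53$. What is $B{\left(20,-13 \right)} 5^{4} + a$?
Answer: $6197$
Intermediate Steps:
$B{\left(w,b \right)} = -10 + w$
$B{\left(20,-13 \right)} 5^{4} + a = \left(-10 + 20\right) 5^{4} - 53 = 10 \cdot 625 - 53 = 6250 - 53 = 6197$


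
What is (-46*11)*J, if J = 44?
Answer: -22264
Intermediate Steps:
(-46*11)*J = -46*11*44 = -506*44 = -22264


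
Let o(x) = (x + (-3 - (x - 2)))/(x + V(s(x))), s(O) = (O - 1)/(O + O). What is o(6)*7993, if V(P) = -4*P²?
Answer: -287748/191 ≈ -1506.5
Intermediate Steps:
s(O) = (-1 + O)/(2*O) (s(O) = (-1 + O)/((2*O)) = (-1 + O)*(1/(2*O)) = (-1 + O)/(2*O))
o(x) = -1/(x - (-1 + x)²/x²) (o(x) = (x + (-3 - (x - 2)))/(x - 4*(-1 + x)²/(4*x²)) = (x + (-3 - (-2 + x)))/(x - (-1 + x)²/x²) = (x + (-3 + (2 - x)))/(x - (-1 + x)²/x²) = (x + (-1 - x))/(x - (-1 + x)²/x²) = -1/(x - (-1 + x)²/x²))
o(6)*7993 = -1*6²/(6³ - (-1 + 6)²)*7993 = -1*36/(216 - 1*5²)*7993 = -1*36/(216 - 1*25)*7993 = -1*36/(216 - 25)*7993 = -1*36/191*7993 = -1*36*1/191*7993 = -36/191*7993 = -287748/191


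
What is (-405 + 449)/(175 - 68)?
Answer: 44/107 ≈ 0.41121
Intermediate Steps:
(-405 + 449)/(175 - 68) = 44/107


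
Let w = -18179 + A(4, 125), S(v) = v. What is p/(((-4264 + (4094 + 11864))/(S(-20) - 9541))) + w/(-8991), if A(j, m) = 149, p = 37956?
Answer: -181255495852/5841153 ≈ -31031.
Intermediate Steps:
w = -18030 (w = -18179 + 149 = -18030)
p/(((-4264 + (4094 + 11864))/(S(-20) - 9541))) + w/(-8991) = 37956/(((-4264 + (4094 + 11864))/(-20 - 9541))) - 18030/(-8991) = 37956/(((-4264 + 15958)/(-9561))) - 18030*(-1/8991) = 37956/((11694*(-1/9561))) + 6010/2997 = 37956/(-3898/3187) + 6010/2997 = 37956*(-3187/3898) + 6010/2997 = -60482886/1949 + 6010/2997 = -181255495852/5841153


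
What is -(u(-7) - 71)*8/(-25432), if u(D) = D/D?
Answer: -70/3179 ≈ -0.022020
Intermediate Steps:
u(D) = 1
-(u(-7) - 71)*8/(-25432) = -(1 - 71)*8/(-25432) = -(-70)*8*(-1/25432) = -1*(-560)*(-1/25432) = 560*(-1/25432) = -70/3179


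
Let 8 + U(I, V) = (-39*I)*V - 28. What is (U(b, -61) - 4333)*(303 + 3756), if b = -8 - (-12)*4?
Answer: 368520669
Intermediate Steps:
b = 40 (b = -8 - 1*(-48) = -8 + 48 = 40)
U(I, V) = -36 - 39*I*V (U(I, V) = -8 + ((-39*I)*V - 28) = -8 + (-39*I*V - 28) = -8 + (-28 - 39*I*V) = -36 - 39*I*V)
(U(b, -61) - 4333)*(303 + 3756) = ((-36 - 39*40*(-61)) - 4333)*(303 + 3756) = ((-36 + 95160) - 4333)*4059 = (95124 - 4333)*4059 = 90791*4059 = 368520669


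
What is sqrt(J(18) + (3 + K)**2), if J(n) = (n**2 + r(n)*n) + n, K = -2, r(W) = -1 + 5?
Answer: sqrt(415) ≈ 20.372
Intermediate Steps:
r(W) = 4
J(n) = n**2 + 5*n (J(n) = (n**2 + 4*n) + n = n**2 + 5*n)
sqrt(J(18) + (3 + K)**2) = sqrt(18*(5 + 18) + (3 - 2)**2) = sqrt(18*23 + 1**2) = sqrt(414 + 1) = sqrt(415)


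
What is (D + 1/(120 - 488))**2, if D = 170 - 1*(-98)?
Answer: 9726496129/135424 ≈ 71823.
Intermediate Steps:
D = 268 (D = 170 + 98 = 268)
(D + 1/(120 - 488))**2 = (268 + 1/(120 - 488))**2 = (268 + 1/(-368))**2 = (268 - 1/368)**2 = (98623/368)**2 = 9726496129/135424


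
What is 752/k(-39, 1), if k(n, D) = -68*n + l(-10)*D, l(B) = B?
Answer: 376/1321 ≈ 0.28463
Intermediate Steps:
k(n, D) = -68*n - 10*D
752/k(-39, 1) = 752/(-68*(-39) - 10*1) = 752/(2652 - 10) = 752/2642 = 752*(1/2642) = 376/1321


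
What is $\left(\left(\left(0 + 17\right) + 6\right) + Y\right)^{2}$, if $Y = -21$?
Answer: $4$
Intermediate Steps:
$\left(\left(\left(0 + 17\right) + 6\right) + Y\right)^{2} = \left(\left(\left(0 + 17\right) + 6\right) - 21\right)^{2} = \left(\left(17 + 6\right) - 21\right)^{2} = \left(23 - 21\right)^{2} = 2^{2} = 4$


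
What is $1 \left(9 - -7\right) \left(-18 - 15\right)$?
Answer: $-528$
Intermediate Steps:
$1 \left(9 - -7\right) \left(-18 - 15\right) = 1 \left(9 + 7\right) \left(-18 - 15\right) = 1 \cdot 16 \left(-33\right) = 16 \left(-33\right) = -528$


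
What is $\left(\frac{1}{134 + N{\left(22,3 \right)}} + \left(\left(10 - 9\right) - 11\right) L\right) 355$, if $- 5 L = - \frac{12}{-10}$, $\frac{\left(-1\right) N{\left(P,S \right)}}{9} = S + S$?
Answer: $\frac{13703}{16} \approx 856.44$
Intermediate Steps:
$N{\left(P,S \right)} = - 18 S$ ($N{\left(P,S \right)} = - 9 \left(S + S\right) = - 9 \cdot 2 S = - 18 S$)
$L = - \frac{6}{25}$ ($L = - \frac{\left(-12\right) \frac{1}{-10}}{5} = - \frac{\left(-12\right) \left(- \frac{1}{10}\right)}{5} = \left(- \frac{1}{5}\right) \frac{6}{5} = - \frac{6}{25} \approx -0.24$)
$\left(\frac{1}{134 + N{\left(22,3 \right)}} + \left(\left(10 - 9\right) - 11\right) L\right) 355 = \left(\frac{1}{134 - 54} + \left(\left(10 - 9\right) - 11\right) \left(- \frac{6}{25}\right)\right) 355 = \left(\frac{1}{134 - 54} + \left(1 - 11\right) \left(- \frac{6}{25}\right)\right) 355 = \left(\frac{1}{80} - - \frac{12}{5}\right) 355 = \left(\frac{1}{80} + \frac{12}{5}\right) 355 = \frac{193}{80} \cdot 355 = \frac{13703}{16}$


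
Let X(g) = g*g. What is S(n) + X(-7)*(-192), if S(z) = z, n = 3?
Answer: -9405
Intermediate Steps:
X(g) = g²
S(n) + X(-7)*(-192) = 3 + (-7)²*(-192) = 3 + 49*(-192) = 3 - 9408 = -9405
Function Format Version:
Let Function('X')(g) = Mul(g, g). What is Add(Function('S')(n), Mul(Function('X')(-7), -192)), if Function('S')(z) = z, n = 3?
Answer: -9405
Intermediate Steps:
Function('X')(g) = Pow(g, 2)
Add(Function('S')(n), Mul(Function('X')(-7), -192)) = Add(3, Mul(Pow(-7, 2), -192)) = Add(3, Mul(49, -192)) = Add(3, -9408) = -9405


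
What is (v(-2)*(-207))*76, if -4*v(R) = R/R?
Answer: 3933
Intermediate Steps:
v(R) = -1/4 (v(R) = -R/(4*R) = -1/4*1 = -1/4)
(v(-2)*(-207))*76 = -1/4*(-207)*76 = (207/4)*76 = 3933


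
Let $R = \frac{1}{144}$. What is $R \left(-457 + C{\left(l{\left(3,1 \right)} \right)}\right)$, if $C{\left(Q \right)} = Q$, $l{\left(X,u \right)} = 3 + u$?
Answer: $- \frac{151}{48} \approx -3.1458$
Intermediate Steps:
$R = \frac{1}{144} \approx 0.0069444$
$R \left(-457 + C{\left(l{\left(3,1 \right)} \right)}\right) = \frac{-457 + \left(3 + 1\right)}{144} = \frac{-457 + 4}{144} = \frac{1}{144} \left(-453\right) = - \frac{151}{48}$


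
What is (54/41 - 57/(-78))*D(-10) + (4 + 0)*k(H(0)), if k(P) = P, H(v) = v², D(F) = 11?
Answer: 24013/1066 ≈ 22.526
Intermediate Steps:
(54/41 - 57/(-78))*D(-10) + (4 + 0)*k(H(0)) = (54/41 - 57/(-78))*11 + (4 + 0)*0² = (54*(1/41) - 57*(-1/78))*11 + 4*0 = (54/41 + 19/26)*11 + 0 = (2183/1066)*11 + 0 = 24013/1066 + 0 = 24013/1066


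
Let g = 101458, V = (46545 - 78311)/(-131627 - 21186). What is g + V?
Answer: 15504133120/152813 ≈ 1.0146e+5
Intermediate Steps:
V = 31766/152813 (V = -31766/(-152813) = -31766*(-1/152813) = 31766/152813 ≈ 0.20788)
g + V = 101458 + 31766/152813 = 15504133120/152813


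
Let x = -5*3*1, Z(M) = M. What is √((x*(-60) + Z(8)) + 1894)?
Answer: √2802 ≈ 52.934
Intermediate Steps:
x = -15 (x = -15*1 = -15)
√((x*(-60) + Z(8)) + 1894) = √((-15*(-60) + 8) + 1894) = √((900 + 8) + 1894) = √(908 + 1894) = √2802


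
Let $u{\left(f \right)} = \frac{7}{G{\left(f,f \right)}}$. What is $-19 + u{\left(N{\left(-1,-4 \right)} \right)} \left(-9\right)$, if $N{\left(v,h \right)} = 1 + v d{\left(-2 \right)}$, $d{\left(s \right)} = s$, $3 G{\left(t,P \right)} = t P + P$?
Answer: $- \frac{139}{4} \approx -34.75$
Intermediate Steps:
$G{\left(t,P \right)} = \frac{P}{3} + \frac{P t}{3}$ ($G{\left(t,P \right)} = \frac{t P + P}{3} = \frac{P t + P}{3} = \frac{P + P t}{3} = \frac{P}{3} + \frac{P t}{3}$)
$N{\left(v,h \right)} = 1 - 2 v$ ($N{\left(v,h \right)} = 1 + v \left(-2\right) = 1 - 2 v$)
$u{\left(f \right)} = \frac{21}{f \left(1 + f\right)}$ ($u{\left(f \right)} = \frac{7}{\frac{1}{3} f \left(1 + f\right)} = 7 \frac{3}{f \left(1 + f\right)} = \frac{21}{f \left(1 + f\right)}$)
$-19 + u{\left(N{\left(-1,-4 \right)} \right)} \left(-9\right) = -19 + \frac{21}{\left(1 - -2\right) \left(1 + \left(1 - -2\right)\right)} \left(-9\right) = -19 + \frac{21}{\left(1 + 2\right) \left(1 + \left(1 + 2\right)\right)} \left(-9\right) = -19 + \frac{21}{3 \left(1 + 3\right)} \left(-9\right) = -19 + 21 \cdot \frac{1}{3} \cdot \frac{1}{4} \left(-9\right) = -19 + \frac{7}{4} \left(-9\right) = -19 - \frac{63}{4} = - \frac{139}{4}$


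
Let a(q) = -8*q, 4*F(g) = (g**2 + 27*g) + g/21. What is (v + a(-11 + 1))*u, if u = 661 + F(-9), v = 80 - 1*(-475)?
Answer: 11030585/28 ≈ 3.9395e+5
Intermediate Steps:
F(g) = g**2/4 + 142*g/21 (F(g) = ((g**2 + 27*g) + g/21)/4 = (g**2 + 568*g/21)/4 = g**2/4 + 142*g/21)
v = 555 (v = 80 + 475 = 555)
u = 17371/28 (u = 661 + (1/84)*(-9)*(568 + 21*(-9)) = 661 + (1/84)*(-9)*(568 - 189) = 661 + (1/84)*(-9)*379 = 661 - 1137/28 = 17371/28 ≈ 620.39)
(v + a(-11 + 1))*u = (555 - 8*(-11 + 1))*(17371/28) = (555 - 8*(-10))*(17371/28) = (555 + 80)*(17371/28) = 635*(17371/28) = 11030585/28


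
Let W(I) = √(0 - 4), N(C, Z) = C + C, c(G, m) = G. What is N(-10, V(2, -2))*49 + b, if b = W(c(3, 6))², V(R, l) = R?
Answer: -984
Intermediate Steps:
N(C, Z) = 2*C
W(I) = 2*I (W(I) = √(-4) = 2*I)
b = -4 (b = (2*I)² = -4)
N(-10, V(2, -2))*49 + b = (2*(-10))*49 - 4 = -20*49 - 4 = -980 - 4 = -984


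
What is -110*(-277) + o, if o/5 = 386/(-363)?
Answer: 11058680/363 ≈ 30465.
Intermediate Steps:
o = -1930/363 (o = 5*(386/(-363)) = 5*(386*(-1/363)) = 5*(-386/363) = -1930/363 ≈ -5.3168)
-110*(-277) + o = -110*(-277) - 1930/363 = 30470 - 1930/363 = 11058680/363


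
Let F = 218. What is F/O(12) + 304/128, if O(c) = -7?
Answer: -1611/56 ≈ -28.768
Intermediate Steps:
F/O(12) + 304/128 = 218/(-7) + 304/128 = 218*(-1/7) + 304*(1/128) = -218/7 + 19/8 = -1611/56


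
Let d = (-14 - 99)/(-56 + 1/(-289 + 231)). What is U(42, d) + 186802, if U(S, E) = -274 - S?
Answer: 186486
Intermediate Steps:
d = 6554/3249 (d = -113/(-56 + 1/(-58)) = -113/(-56 - 1/58) = -113/(-3249/58) = -113*(-58/3249) = 6554/3249 ≈ 2.0172)
U(42, d) + 186802 = (-274 - 1*42) + 186802 = (-274 - 42) + 186802 = -316 + 186802 = 186486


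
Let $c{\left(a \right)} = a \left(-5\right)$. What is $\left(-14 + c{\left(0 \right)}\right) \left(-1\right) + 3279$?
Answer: $3293$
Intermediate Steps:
$c{\left(a \right)} = - 5 a$
$\left(-14 + c{\left(0 \right)}\right) \left(-1\right) + 3279 = \left(-14 - 0\right) \left(-1\right) + 3279 = \left(-14 + 0\right) \left(-1\right) + 3279 = \left(-14\right) \left(-1\right) + 3279 = 14 + 3279 = 3293$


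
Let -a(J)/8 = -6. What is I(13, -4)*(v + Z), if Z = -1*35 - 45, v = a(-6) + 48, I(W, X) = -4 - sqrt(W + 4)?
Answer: -64 - 16*sqrt(17) ≈ -129.97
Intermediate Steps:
a(J) = 48 (a(J) = -8*(-6) = 48)
I(W, X) = -4 - sqrt(4 + W)
v = 96 (v = 48 + 48 = 96)
Z = -80 (Z = -35 - 45 = -80)
I(13, -4)*(v + Z) = (-4 - sqrt(4 + 13))*(96 - 80) = (-4 - sqrt(17))*16 = -64 - 16*sqrt(17)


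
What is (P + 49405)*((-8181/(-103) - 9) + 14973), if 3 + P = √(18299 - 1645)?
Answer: 76547065146/103 + 1549473*√16654/103 ≈ 7.4512e+8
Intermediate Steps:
P = -3 + √16654 (P = -3 + √(18299 - 1645) = -3 + √16654 ≈ 126.05)
(P + 49405)*((-8181/(-103) - 9) + 14973) = ((-3 + √16654) + 49405)*((-8181/(-103) - 9) + 14973) = (49402 + √16654)*((-8181*(-1)/103 - 9) + 14973) = (49402 + √16654)*((-81*(-101/103) - 9) + 14973) = (49402 + √16654)*((8181/103 - 9) + 14973) = (49402 + √16654)*(7254/103 + 14973) = (49402 + √16654)*(1549473/103) = 76547065146/103 + 1549473*√16654/103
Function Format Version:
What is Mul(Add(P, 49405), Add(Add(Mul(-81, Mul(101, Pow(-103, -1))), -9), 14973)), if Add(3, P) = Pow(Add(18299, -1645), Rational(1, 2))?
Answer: Add(Rational(76547065146, 103), Mul(Rational(1549473, 103), Pow(16654, Rational(1, 2)))) ≈ 7.4512e+8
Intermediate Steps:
P = Add(-3, Pow(16654, Rational(1, 2))) (P = Add(-3, Pow(Add(18299, -1645), Rational(1, 2))) = Add(-3, Pow(16654, Rational(1, 2))) ≈ 126.05)
Mul(Add(P, 49405), Add(Add(Mul(-81, Mul(101, Pow(-103, -1))), -9), 14973)) = Mul(Add(Add(-3, Pow(16654, Rational(1, 2))), 49405), Add(Add(Mul(-81, Mul(101, Pow(-103, -1))), -9), 14973)) = Mul(Add(49402, Pow(16654, Rational(1, 2))), Add(Add(Mul(-81, Mul(101, Rational(-1, 103))), -9), 14973)) = Mul(Add(49402, Pow(16654, Rational(1, 2))), Add(Add(Mul(-81, Rational(-101, 103)), -9), 14973)) = Mul(Add(49402, Pow(16654, Rational(1, 2))), Add(Add(Rational(8181, 103), -9), 14973)) = Mul(Add(49402, Pow(16654, Rational(1, 2))), Add(Rational(7254, 103), 14973)) = Mul(Add(49402, Pow(16654, Rational(1, 2))), Rational(1549473, 103)) = Add(Rational(76547065146, 103), Mul(Rational(1549473, 103), Pow(16654, Rational(1, 2))))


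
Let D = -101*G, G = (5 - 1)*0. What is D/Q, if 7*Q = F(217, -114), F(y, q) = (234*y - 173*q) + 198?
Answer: 0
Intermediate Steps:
F(y, q) = 198 - 173*q + 234*y (F(y, q) = (-173*q + 234*y) + 198 = 198 - 173*q + 234*y)
G = 0 (G = 4*0 = 0)
Q = 70698/7 (Q = (198 - 173*(-114) + 234*217)/7 = (198 + 19722 + 50778)/7 = (1/7)*70698 = 70698/7 ≈ 10100.)
D = 0 (D = -101*0 = 0)
D/Q = 0/(70698/7) = 0*(7/70698) = 0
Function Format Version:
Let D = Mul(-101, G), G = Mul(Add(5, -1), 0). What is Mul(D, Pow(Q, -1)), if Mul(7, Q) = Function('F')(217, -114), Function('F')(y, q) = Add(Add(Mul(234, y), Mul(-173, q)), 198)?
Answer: 0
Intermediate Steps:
Function('F')(y, q) = Add(198, Mul(-173, q), Mul(234, y)) (Function('F')(y, q) = Add(Add(Mul(-173, q), Mul(234, y)), 198) = Add(198, Mul(-173, q), Mul(234, y)))
G = 0 (G = Mul(4, 0) = 0)
Q = Rational(70698, 7) (Q = Mul(Rational(1, 7), Add(198, Mul(-173, -114), Mul(234, 217))) = Mul(Rational(1, 7), Add(198, 19722, 50778)) = Mul(Rational(1, 7), 70698) = Rational(70698, 7) ≈ 10100.)
D = 0 (D = Mul(-101, 0) = 0)
Mul(D, Pow(Q, -1)) = Mul(0, Pow(Rational(70698, 7), -1)) = Mul(0, Rational(7, 70698)) = 0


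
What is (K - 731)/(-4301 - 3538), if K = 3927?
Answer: -3196/7839 ≈ -0.40770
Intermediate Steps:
(K - 731)/(-4301 - 3538) = (3927 - 731)/(-4301 - 3538) = 3196/(-7839) = 3196*(-1/7839) = -3196/7839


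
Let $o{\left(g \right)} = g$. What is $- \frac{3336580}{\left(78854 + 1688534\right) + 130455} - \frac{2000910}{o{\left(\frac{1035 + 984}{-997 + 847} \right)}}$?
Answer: $\frac{189868406338160}{1277248339} \approx 1.4865 \cdot 10^{5}$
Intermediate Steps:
$- \frac{3336580}{\left(78854 + 1688534\right) + 130455} - \frac{2000910}{o{\left(\frac{1035 + 984}{-997 + 847} \right)}} = - \frac{3336580}{\left(78854 + 1688534\right) + 130455} - \frac{2000910}{\left(1035 + 984\right) \frac{1}{-997 + 847}} = - \frac{3336580}{1767388 + 130455} - \frac{2000910}{2019 \frac{1}{-150}} = - \frac{3336580}{1897843} - \frac{2000910}{2019 \left(- \frac{1}{150}\right)} = \left(-3336580\right) \frac{1}{1897843} - \frac{2000910}{- \frac{673}{50}} = - \frac{3336580}{1897843} - - \frac{100045500}{673} = - \frac{3336580}{1897843} + \frac{100045500}{673} = \frac{189868406338160}{1277248339}$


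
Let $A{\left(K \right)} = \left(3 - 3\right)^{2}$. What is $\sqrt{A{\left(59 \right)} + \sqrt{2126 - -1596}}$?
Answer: $\sqrt[4]{3722} \approx 7.8108$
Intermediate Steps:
$A{\left(K \right)} = 0$ ($A{\left(K \right)} = 0^{2} = 0$)
$\sqrt{A{\left(59 \right)} + \sqrt{2126 - -1596}} = \sqrt{0 + \sqrt{2126 - -1596}} = \sqrt{0 + \sqrt{2126 + 1596}} = \sqrt{0 + \sqrt{3722}} = \sqrt{\sqrt{3722}} = \sqrt[4]{3722}$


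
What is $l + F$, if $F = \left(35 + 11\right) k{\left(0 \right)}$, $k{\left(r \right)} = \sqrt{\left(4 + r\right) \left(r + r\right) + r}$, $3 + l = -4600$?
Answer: $-4603$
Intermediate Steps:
$l = -4603$ ($l = -3 - 4600 = -4603$)
$k{\left(r \right)} = \sqrt{r + 2 r \left(4 + r\right)}$ ($k{\left(r \right)} = \sqrt{\left(4 + r\right) 2 r + r} = \sqrt{2 r \left(4 + r\right) + r} = \sqrt{r + 2 r \left(4 + r\right)}$)
$F = 0$ ($F = \left(35 + 11\right) \sqrt{0 \left(9 + 2 \cdot 0\right)} = 46 \sqrt{0 \left(9 + 0\right)} = 46 \sqrt{0 \cdot 9} = 46 \sqrt{0} = 46 \cdot 0 = 0$)
$l + F = -4603 + 0 = -4603$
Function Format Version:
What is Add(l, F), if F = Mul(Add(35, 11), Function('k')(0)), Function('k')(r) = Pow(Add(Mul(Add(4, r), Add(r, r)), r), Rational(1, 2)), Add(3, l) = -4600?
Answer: -4603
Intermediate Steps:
l = -4603 (l = Add(-3, -4600) = -4603)
Function('k')(r) = Pow(Add(r, Mul(2, r, Add(4, r))), Rational(1, 2)) (Function('k')(r) = Pow(Add(Mul(Add(4, r), Mul(2, r)), r), Rational(1, 2)) = Pow(Add(Mul(2, r, Add(4, r)), r), Rational(1, 2)) = Pow(Add(r, Mul(2, r, Add(4, r))), Rational(1, 2)))
F = 0 (F = Mul(Add(35, 11), Pow(Mul(0, Add(9, Mul(2, 0))), Rational(1, 2))) = Mul(46, Pow(Mul(0, Add(9, 0)), Rational(1, 2))) = Mul(46, Pow(Mul(0, 9), Rational(1, 2))) = Mul(46, Pow(0, Rational(1, 2))) = Mul(46, 0) = 0)
Add(l, F) = Add(-4603, 0) = -4603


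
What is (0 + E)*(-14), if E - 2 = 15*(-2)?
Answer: 392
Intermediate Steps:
E = -28 (E = 2 + 15*(-2) = 2 - 30 = -28)
(0 + E)*(-14) = (0 - 28)*(-14) = -28*(-14) = 392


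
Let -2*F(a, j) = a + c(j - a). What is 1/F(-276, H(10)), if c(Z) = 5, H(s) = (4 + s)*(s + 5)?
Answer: 2/271 ≈ 0.0073801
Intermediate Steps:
H(s) = (4 + s)*(5 + s)
F(a, j) = -5/2 - a/2 (F(a, j) = -(a + 5)/2 = -(5 + a)/2 = -5/2 - a/2)
1/F(-276, H(10)) = 1/(-5/2 - 1/2*(-276)) = 1/(-5/2 + 138) = 1/(271/2) = 2/271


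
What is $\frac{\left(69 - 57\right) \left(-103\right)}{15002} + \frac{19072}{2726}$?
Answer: $\frac{70687202}{10223863} \approx 6.9139$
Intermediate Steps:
$\frac{\left(69 - 57\right) \left(-103\right)}{15002} + \frac{19072}{2726} = 12 \left(-103\right) \frac{1}{15002} + 19072 \cdot \frac{1}{2726} = \left(-1236\right) \frac{1}{15002} + \frac{9536}{1363} = - \frac{618}{7501} + \frac{9536}{1363} = \frac{70687202}{10223863}$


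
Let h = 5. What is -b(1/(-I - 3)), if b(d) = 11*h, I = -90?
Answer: -55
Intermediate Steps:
b(d) = 55 (b(d) = 11*5 = 55)
-b(1/(-I - 3)) = -1*55 = -55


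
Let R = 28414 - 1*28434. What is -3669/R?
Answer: 3669/20 ≈ 183.45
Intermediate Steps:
R = -20 (R = 28414 - 28434 = -20)
-3669/R = -3669/(-20) = -3669*(-1/20) = 3669/20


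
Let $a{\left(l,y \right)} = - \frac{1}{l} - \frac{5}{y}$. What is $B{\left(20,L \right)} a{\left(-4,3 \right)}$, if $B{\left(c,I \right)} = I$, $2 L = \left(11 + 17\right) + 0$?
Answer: $- \frac{119}{6} \approx -19.833$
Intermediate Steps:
$L = 14$ ($L = \frac{\left(11 + 17\right) + 0}{2} = \frac{28 + 0}{2} = \frac{1}{2} \cdot 28 = 14$)
$B{\left(20,L \right)} a{\left(-4,3 \right)} = 14 \left(- \frac{1}{-4} - \frac{5}{3}\right) = 14 \left(\left(-1\right) \left(- \frac{1}{4}\right) - \frac{5}{3}\right) = 14 \left(\frac{1}{4} - \frac{5}{3}\right) = 14 \left(- \frac{17}{12}\right) = - \frac{119}{6}$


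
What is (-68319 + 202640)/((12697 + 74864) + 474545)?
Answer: 134321/562106 ≈ 0.23896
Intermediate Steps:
(-68319 + 202640)/((12697 + 74864) + 474545) = 134321/(87561 + 474545) = 134321/562106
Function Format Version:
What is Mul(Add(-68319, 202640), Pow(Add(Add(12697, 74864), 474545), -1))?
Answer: Rational(134321, 562106) ≈ 0.23896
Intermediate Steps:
Mul(Add(-68319, 202640), Pow(Add(Add(12697, 74864), 474545), -1)) = Mul(134321, Pow(Add(87561, 474545), -1)) = Mul(134321, Pow(562106, -1)) = Mul(134321, Rational(1, 562106)) = Rational(134321, 562106)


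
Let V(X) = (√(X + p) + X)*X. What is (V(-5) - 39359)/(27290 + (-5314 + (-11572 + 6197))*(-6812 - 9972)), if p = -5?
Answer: -19667/89715733 - 5*I*√10/179431466 ≈ -0.00021921 - 8.8119e-8*I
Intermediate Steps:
V(X) = X*(X + √(-5 + X)) (V(X) = (√(X - 5) + X)*X = (√(-5 + X) + X)*X = (X + √(-5 + X))*X = X*(X + √(-5 + X)))
(V(-5) - 39359)/(27290 + (-5314 + (-11572 + 6197))*(-6812 - 9972)) = (-5*(-5 + √(-5 - 5)) - 39359)/(27290 + (-5314 + (-11572 + 6197))*(-6812 - 9972)) = (-5*(-5 + √(-10)) - 39359)/(27290 + (-5314 - 5375)*(-16784)) = (-5*(-5 + I*√10) - 39359)/(27290 - 10689*(-16784)) = ((25 - 5*I*√10) - 39359)/(27290 + 179404176) = (-39334 - 5*I*√10)/179431466 = (-39334 - 5*I*√10)*(1/179431466) = -19667/89715733 - 5*I*√10/179431466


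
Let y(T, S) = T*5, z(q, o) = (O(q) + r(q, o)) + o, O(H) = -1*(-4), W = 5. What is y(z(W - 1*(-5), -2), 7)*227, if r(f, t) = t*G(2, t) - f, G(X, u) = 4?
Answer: -18160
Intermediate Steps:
O(H) = 4
r(f, t) = -f + 4*t (r(f, t) = t*4 - f = 4*t - f = -f + 4*t)
z(q, o) = 4 - q + 5*o (z(q, o) = (4 + (-q + 4*o)) + o = (4 - q + 4*o) + o = 4 - q + 5*o)
y(T, S) = 5*T
y(z(W - 1*(-5), -2), 7)*227 = (5*(4 - (5 - 1*(-5)) + 5*(-2)))*227 = (5*(4 - (5 + 5) - 10))*227 = (5*(4 - 1*10 - 10))*227 = (5*(4 - 10 - 10))*227 = (5*(-16))*227 = -80*227 = -18160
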